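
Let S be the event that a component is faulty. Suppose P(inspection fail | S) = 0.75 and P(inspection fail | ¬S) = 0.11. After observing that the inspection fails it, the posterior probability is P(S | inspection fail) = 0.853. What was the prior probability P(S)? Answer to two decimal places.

P(S) = 0.46

In odds form, posterior odds = prior odds × likelihood ratio, so prior odds = posterior odds ÷ LR.
Posterior odds = 0.853/(1−0.853) = 5.8027. LR = 0.75/0.11 = 6.8182.
Prior odds = 5.8027/6.8182 = 0.8511, so P(S) = 0.8511/(1+0.8511) ≈ 0.46.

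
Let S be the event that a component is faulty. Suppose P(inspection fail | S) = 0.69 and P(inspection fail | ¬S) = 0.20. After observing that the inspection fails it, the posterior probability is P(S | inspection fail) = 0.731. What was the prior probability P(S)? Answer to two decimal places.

P(S) = 0.44

In odds form, posterior odds = prior odds × likelihood ratio, so prior odds = posterior odds ÷ LR.
Posterior odds = 0.731/(1−0.731) = 2.7175. LR = 0.69/0.20 = 3.4500.
Prior odds = 2.7175/3.4500 = 0.7877, so P(S) = 0.7877/(1+0.7877) ≈ 0.44.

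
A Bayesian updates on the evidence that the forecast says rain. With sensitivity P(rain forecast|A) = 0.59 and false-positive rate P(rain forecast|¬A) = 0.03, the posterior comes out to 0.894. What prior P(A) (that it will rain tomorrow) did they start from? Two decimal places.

P(A) = 0.30

Bayes' rule in odds form gives O(A|E) = O(A)·[P(E|A)/P(E|¬A)], hence O(A) = O(A|E)/LR.
Posterior odds = 0.894/(1−0.894) = 8.4340. LR = 0.59/0.03 = 19.6667.
Prior odds = 8.4340/19.6667 = 0.4288, so P(A) = 0.4288/(1+0.4288) ≈ 0.30.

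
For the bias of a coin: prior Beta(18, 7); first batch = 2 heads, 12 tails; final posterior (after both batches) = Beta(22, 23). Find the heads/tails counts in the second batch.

2 heads and 4 tails

Because Beta–binomial updating is additive in the counts, the combined data contributed (α_post−α_prior, β_post−β_prior) successes and failures.
Total across both batches: 22−18=4 heads, 23−7=16 tails.
Subtract the first batch: 4−2=2 heads and 16−12=4 tails.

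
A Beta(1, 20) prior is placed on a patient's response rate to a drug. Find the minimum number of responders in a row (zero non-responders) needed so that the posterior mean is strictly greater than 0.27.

After k responders and 0 non-responders the posterior is Beta(1+k, 20), with mean (1+k)/(1+20+k).
Set (1+k)/(21+k) > 0.27 and solve: k > (0.27·21 − 1)/(1 − 0.27) = 6.397.
The smallest integer exceeding 6.397 is 7, and checking k=7: (8)/(28) = 0.2857 > 0.27.

k = 7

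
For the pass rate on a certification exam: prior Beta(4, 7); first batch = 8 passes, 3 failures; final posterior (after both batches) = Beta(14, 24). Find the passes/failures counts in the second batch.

Because Beta–binomial updating is additive in the counts, the combined data contributed (α_post−α_prior, β_post−β_prior) successes and failures.
Total across both batches: 14−4=10 passes, 24−7=17 failures.
Subtract the first batch: 10−8=2 passes and 17−3=14 failures.

2 passes and 14 failures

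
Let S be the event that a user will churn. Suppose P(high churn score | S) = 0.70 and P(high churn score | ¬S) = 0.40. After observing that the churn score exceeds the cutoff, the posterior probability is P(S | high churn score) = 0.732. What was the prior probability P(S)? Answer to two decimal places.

In odds form, posterior odds = prior odds × likelihood ratio, so prior odds = posterior odds ÷ LR.
Posterior odds = 0.732/(1−0.732) = 2.7313. LR = 0.70/0.40 = 1.7500.
Prior odds = 2.7313/1.7500 = 1.5607, so P(S) = 1.5607/(1+1.5607) ≈ 0.61.

P(S) = 0.61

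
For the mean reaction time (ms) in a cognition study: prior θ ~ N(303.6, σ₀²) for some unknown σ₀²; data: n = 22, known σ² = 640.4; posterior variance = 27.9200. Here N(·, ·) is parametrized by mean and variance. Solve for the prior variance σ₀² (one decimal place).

Posterior precision equals prior precision plus data precision: 1/σ_n² = 1/σ₀² + n/σ².
So 1/σ₀² = 1/27.9200 − 22/640.4 = 0.035817 − 0.034354 = 0.001463.
Hence σ₀² = 1/0.001463 ≈ 683.5.

σ₀² = 683.5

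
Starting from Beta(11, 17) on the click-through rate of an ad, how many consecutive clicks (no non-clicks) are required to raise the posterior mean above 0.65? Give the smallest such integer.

After k clicks and 0 non-clicks the posterior is Beta(11+k, 17), with mean (11+k)/(11+17+k).
Set (11+k)/(28+k) > 0.65 and solve: k > (0.65·28 − 11)/(1 − 0.65) = 20.571.
The smallest integer exceeding 20.571 is 21, and checking k=21: (32)/(49) = 0.6531 > 0.65.

k = 21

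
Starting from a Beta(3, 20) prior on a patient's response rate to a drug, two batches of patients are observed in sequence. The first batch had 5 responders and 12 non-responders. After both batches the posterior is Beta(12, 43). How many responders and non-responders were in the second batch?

Because Beta–binomial updating is additive in the counts, the combined data contributed (α_post−α_prior, β_post−β_prior) successes and failures.
Total across both batches: 12−3=9 responders, 43−20=23 non-responders.
Subtract the first batch: 9−5=4 responders and 23−12=11 non-responders.

4 responders and 11 non-responders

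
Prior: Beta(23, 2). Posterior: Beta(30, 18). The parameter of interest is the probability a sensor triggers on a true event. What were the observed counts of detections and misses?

7 detections and 16 misses

A Beta(a, b) prior with s successes and f failures in binomial data gives a Beta(a+s, b+f) posterior.
So s = 30 − 23 = 7 and f = 18 − 2 = 16.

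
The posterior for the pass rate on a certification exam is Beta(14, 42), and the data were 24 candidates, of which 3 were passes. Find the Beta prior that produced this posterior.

Beta(11, 21)

Under Beta–binomial conjugacy the posterior parameters are (a+s, b+f).
So a = 14 − 3 = 11 and b = 42 − 21 = 21.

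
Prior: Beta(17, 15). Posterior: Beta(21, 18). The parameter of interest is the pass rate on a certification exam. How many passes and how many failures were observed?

4 passes and 3 failures

Beta is conjugate to the binomial likelihood: posterior = Beta(α+s, β+f).
So s = 21 − 17 = 4 and f = 18 − 15 = 3.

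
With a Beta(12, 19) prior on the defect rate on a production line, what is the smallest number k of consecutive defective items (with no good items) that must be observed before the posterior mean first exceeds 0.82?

k = 75

After k defective items and 0 good items the posterior is Beta(12+k, 19), with mean (12+k)/(12+19+k).
Set (12+k)/(31+k) > 0.82 and solve: k > (0.82·31 − 12)/(1 − 0.82) = 74.556.
The smallest integer exceeding 74.556 is 75, and checking k=75: (87)/(106) = 0.8208 > 0.82.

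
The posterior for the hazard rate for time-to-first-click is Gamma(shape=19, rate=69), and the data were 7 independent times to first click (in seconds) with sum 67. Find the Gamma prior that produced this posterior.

Gamma(shape=12, rate=2)

For an exponential likelihood with a Gamma(α, β) prior on the rate, n observations with total T give posterior Gamma(α+n, β+T).
So α = 19 − 7 = 12 and β = 69 − 67 = 2.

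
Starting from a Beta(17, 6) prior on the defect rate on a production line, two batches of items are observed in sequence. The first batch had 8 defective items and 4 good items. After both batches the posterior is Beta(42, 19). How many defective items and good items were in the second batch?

Sequential conjugate updates are equivalent to a single update on the pooled data, so total successes = posterior α − prior α and total failures = posterior β − prior β.
Total across both batches: 42−17=25 defective items, 19−6=13 good items.
Subtract the first batch: 25−8=17 defective items and 13−4=9 good items.

17 defective items and 9 good items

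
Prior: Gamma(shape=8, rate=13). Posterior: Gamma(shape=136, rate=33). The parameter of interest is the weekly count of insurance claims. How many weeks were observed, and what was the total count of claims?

n = 20 weeks with total 128 claims

Gamma–Poisson conjugacy: posterior shape = α + Σxᵢ, posterior rate = β + n.
Matching: Σxᵢ = 136 − 8 = 128 and n = 33 − 13 = 20.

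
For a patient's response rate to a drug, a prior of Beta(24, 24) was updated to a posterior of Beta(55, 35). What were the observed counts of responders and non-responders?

A Beta(α, β) prior with s successes and f failures in binomial data gives a Beta(α+s, β+f) posterior.
So s = 55 − 24 = 31 and f = 35 − 24 = 11.

31 responders and 11 non-responders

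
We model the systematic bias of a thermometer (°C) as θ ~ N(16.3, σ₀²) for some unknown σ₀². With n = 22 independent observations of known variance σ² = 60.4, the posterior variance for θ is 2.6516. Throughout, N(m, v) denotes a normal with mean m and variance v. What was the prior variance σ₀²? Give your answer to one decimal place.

For the Normal–Normal model with known σ², precisions add: τ_n = τ₀ + n/σ².
So 1/σ₀² = 1/2.6516 − 22/60.4 = 0.377131 − 0.364238 = 0.012893.
Hence σ₀² = 1/0.012893 ≈ 77.6.

σ₀² = 77.6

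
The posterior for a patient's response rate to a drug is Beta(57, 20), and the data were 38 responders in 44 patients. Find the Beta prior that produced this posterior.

Beta(19, 14)

Beta is conjugate to the binomial likelihood: posterior = Beta(a+s, b+f).
Subtract the data counts: 57−38=19, 20−6=14.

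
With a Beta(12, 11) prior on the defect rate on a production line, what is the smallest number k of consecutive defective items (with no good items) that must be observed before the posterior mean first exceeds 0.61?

After k defective items and 0 good items the posterior is Beta(12+k, 11), with mean (12+k)/(12+11+k).
Set (12+k)/(23+k) > 0.61 and solve: k > (0.61·23 − 12)/(1 − 0.61) = 5.205.
The smallest integer exceeding 5.205 is 6, and checking k=6: (18)/(29) = 0.6207 > 0.61.

k = 6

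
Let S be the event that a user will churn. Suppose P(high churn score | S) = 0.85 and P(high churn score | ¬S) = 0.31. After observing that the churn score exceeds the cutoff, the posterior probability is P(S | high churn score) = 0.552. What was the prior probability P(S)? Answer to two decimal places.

In odds form, posterior odds = prior odds × likelihood ratio, so prior odds = posterior odds ÷ LR.
Posterior odds = 0.552/(1−0.552) = 1.2321. LR = 0.85/0.31 = 2.7419.
Prior odds = 1.2321/2.7419 = 0.4494, so P(S) = 0.4494/(1+0.4494) ≈ 0.31.

P(S) = 0.31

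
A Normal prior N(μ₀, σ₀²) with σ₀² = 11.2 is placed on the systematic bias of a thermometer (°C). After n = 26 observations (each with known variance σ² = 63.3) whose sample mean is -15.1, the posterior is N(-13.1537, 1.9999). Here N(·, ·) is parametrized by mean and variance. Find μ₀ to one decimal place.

With known observation variance, the Normal–Normal posterior has precision τ_n = τ₀ + n/σ² and mean μ_n = (τ₀μ₀ + (n/σ²)x̄)/τ_n.
Here τ₀ = 1/11.2 = 0.089286 and τ_data = 26/63.3 = 0.410742, so τ_n = 0.500028.
Rearranging for μ₀: μ₀ = (μ_n·τ_n − τ_data·x̄)/τ₀ = (-13.1537·0.500028 − 0.410742·-15.1) / 0.089286 = -0.375014/0.089286 ≈ -4.2.

μ₀ = -4.2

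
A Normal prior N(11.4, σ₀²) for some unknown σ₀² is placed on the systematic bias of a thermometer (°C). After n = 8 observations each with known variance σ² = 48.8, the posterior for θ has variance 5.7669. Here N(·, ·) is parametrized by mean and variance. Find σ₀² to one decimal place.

For the Normal–Normal model with known σ², precisions add: τ_n = τ₀ + n/σ².
So 1/σ₀² = 1/5.7669 − 8/48.8 = 0.173403 − 0.163934 = 0.009469.
Hence σ₀² = 1/0.009469 ≈ 105.6.

σ₀² = 105.6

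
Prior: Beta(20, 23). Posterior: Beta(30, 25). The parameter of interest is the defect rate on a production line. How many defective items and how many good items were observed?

A Beta(α, β) prior with s successes and f failures in binomial data gives a Beta(α+s, β+f) posterior.
So s = 30 − 20 = 10 and f = 25 − 23 = 2.

10 defective items and 2 good items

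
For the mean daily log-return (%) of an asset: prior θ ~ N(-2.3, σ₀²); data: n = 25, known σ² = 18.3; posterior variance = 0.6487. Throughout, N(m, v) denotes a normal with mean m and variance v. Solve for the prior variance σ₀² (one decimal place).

σ₀² = 5.7

Posterior precision equals prior precision plus data precision: 1/σ_n² = 1/σ₀² + n/σ².
So 1/σ₀² = 1/0.6487 − 25/18.3 = 1.541545 − 1.366120 = 0.175425.
Hence σ₀² = 1/0.175425 ≈ 5.7.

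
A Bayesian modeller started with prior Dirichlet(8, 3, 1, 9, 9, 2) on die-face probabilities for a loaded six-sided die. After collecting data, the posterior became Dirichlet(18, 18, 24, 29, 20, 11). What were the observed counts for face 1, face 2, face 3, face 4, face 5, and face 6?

counts (10, 15, 23, 20, 11, 9)

For a Dirichlet(α) prior with multinomial counts c, the posterior is Dirichlet(α + c) componentwise.
Counts are posterior − prior componentwise: 18−8=10, 18−3=15, 24−1=23, 29−9=20, 20−9=11, 11−2=9.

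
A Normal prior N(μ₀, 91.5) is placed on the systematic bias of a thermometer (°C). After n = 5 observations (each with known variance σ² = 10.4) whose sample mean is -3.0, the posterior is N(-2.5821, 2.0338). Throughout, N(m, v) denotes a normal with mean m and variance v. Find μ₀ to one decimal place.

With known observation variance, the Normal–Normal posterior has precision τ_n = τ₀ + n/σ² and mean μ_n = (τ₀μ₀ + (n/σ²)x̄)/τ_n.
Here τ₀ = 1/91.5 = 0.010929 and τ_data = 5/10.4 = 0.480769, so τ_n = 0.491698.
Rearranging for μ₀: μ₀ = (μ_n·τ_n − τ_data·x̄)/τ₀ = (-2.5821·0.491698 − 0.480769·-3.0) / 0.010929 = 0.172694/0.010929 ≈ 15.8.

μ₀ = 15.8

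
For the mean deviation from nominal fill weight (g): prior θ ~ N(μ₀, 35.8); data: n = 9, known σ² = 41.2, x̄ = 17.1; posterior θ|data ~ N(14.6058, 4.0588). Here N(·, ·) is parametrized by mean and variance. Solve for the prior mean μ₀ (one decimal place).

μ₀ = -4.9

With known observation variance, the Normal–Normal posterior has precision τ_n = τ₀ + n/σ² and mean μ_n = (τ₀μ₀ + (n/σ²)x̄)/τ_n.
Here τ₀ = 1/35.8 = 0.027933 and τ_data = 9/41.2 = 0.218447, so τ_n = 0.246380.
Rearranging for μ₀: μ₀ = (μ_n·τ_n − τ_data·x̄)/τ₀ = (14.6058·0.246380 − 0.218447·17.1) / 0.027933 = -0.136867/0.027933 ≈ -4.9.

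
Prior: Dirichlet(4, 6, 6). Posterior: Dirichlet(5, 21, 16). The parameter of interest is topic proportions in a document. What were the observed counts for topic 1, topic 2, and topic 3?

For a Dirichlet(α) prior with multinomial counts c, the posterior is Dirichlet(α + c) componentwise.
Counts are posterior − prior componentwise: 5−4=1, 21−6=15, 16−6=10.

counts (1, 15, 10)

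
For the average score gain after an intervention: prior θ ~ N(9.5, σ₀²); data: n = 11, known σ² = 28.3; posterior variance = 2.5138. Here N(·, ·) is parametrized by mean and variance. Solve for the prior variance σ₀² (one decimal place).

Posterior precision equals prior precision plus data precision: 1/σ_n² = 1/σ₀² + n/σ².
So 1/σ₀² = 1/2.5138 − 11/28.3 = 0.397804 − 0.388693 = 0.009111.
Hence σ₀² = 1/0.009111 ≈ 109.8.

σ₀² = 109.8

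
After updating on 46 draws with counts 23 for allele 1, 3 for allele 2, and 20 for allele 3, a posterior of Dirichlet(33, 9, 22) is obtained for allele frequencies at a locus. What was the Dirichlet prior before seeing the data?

For a Dirichlet(α) prior with multinomial counts c, the posterior is Dirichlet(α + c) componentwise.
Subtract each count from the matching posterior parameter: 33−23=10, 9−3=6, 22−20=2.

Dirichlet(10, 6, 2)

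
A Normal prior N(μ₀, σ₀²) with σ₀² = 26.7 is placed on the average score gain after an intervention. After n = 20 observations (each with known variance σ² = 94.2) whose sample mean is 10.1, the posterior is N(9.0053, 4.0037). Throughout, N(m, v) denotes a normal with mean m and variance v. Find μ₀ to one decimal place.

With known observation variance, the Normal–Normal posterior has precision τ_n = τ₀ + n/σ² and mean μ_n = (τ₀μ₀ + (n/σ²)x̄)/τ_n.
Here τ₀ = 1/26.7 = 0.037453 and τ_data = 20/94.2 = 0.212314, so τ_n = 0.249767.
Rearranging for μ₀: μ₀ = (μ_n·τ_n − τ_data·x̄)/τ₀ = (9.0053·0.249767 − 0.212314·10.1) / 0.037453 = 0.104855/0.037453 ≈ 2.8.

μ₀ = 2.8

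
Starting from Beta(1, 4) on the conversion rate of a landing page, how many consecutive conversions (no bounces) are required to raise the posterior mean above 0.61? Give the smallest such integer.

After k conversions and 0 bounces the posterior is Beta(1+k, 4), with mean (1+k)/(1+4+k).
Set (1+k)/(5+k) > 0.61 and solve: k > (0.61·5 − 1)/(1 − 0.61) = 5.256.
The smallest integer exceeding 5.256 is 6, and checking k=6: (7)/(11) = 0.6364 > 0.61.

k = 6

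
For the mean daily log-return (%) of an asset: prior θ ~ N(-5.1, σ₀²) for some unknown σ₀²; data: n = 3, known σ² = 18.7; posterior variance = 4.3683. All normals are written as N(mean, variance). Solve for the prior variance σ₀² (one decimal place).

σ₀² = 14.6

For the Normal–Normal model with known σ², precisions add: τ_n = τ₀ + n/σ².
So 1/σ₀² = 1/4.3683 − 3/18.7 = 0.228922 − 0.160428 = 0.068494.
Hence σ₀² = 1/0.068494 ≈ 14.6.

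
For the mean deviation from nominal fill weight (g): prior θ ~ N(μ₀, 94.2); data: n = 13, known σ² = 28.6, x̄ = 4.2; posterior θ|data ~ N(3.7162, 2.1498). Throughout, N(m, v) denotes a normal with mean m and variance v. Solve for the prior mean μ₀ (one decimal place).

The posterior mean is a precision-weighted average: μ_n = (τ₀μ₀ + τ_data·x̄)/(τ₀+τ_data), with τ₀=1/σ₀² and τ_data=n/σ².
Here τ₀ = 1/94.2 = 0.010616 and τ_data = 13/28.6 = 0.454545, so τ_n = 0.465161.
Rearranging for μ₀: μ₀ = (μ_n·τ_n − τ_data·x̄)/τ₀ = (3.7162·0.465161 − 0.454545·4.2) / 0.010616 = -0.180458/0.010616 ≈ -17.0.

μ₀ = -17.0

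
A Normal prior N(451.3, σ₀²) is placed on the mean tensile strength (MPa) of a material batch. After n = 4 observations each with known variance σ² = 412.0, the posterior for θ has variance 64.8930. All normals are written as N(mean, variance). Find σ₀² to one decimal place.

Posterior precision equals prior precision plus data precision: 1/σ_n² = 1/σ₀² + n/σ².
So 1/σ₀² = 1/64.8930 − 4/412.0 = 0.015410 − 0.009709 = 0.005701.
Hence σ₀² = 1/0.005701 ≈ 175.4.

σ₀² = 175.4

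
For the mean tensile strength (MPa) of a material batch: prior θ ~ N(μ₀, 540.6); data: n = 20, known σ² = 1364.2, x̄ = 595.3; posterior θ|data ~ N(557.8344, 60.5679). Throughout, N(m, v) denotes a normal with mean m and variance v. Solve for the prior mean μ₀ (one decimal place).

With known observation variance, the Normal–Normal posterior has precision τ_n = τ₀ + n/σ² and mean μ_n = (τ₀μ₀ + (n/σ²)x̄)/τ_n.
Here τ₀ = 1/540.6 = 0.001850 and τ_data = 20/1364.2 = 0.014661, so τ_n = 0.016511.
Rearranging for μ₀: μ₀ = (μ_n·τ_n − τ_data·x̄)/τ₀ = (557.8344·0.016511 − 0.014661·595.3) / 0.001850 = 0.482710/0.001850 ≈ 260.9.

μ₀ = 260.9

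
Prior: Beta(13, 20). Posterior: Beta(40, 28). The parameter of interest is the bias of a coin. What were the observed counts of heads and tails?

Under Beta–binomial conjugacy the posterior parameters are (a+s, b+f).
Match parameters: s=40−13=27, f=28−20=8.

27 heads and 8 tails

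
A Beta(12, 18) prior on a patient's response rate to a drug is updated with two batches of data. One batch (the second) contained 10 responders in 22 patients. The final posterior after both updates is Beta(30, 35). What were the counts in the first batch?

8 responders and 5 non-responders

Because Beta–binomial updating is additive in the counts, the combined data contributed (α_post−α_prior, β_post−β_prior) successes and failures.
Total across both batches: 30−12=18 responders, 35−18=17 non-responders.
Subtract the second batch: 18−10=8 responders and 17−12=5 non-responders.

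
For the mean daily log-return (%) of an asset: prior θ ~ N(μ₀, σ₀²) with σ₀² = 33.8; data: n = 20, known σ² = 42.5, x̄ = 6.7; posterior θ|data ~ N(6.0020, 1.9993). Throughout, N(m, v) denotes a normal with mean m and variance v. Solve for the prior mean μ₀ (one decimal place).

With known observation variance, the Normal–Normal posterior has precision τ_n = τ₀ + n/σ² and mean μ_n = (τ₀μ₀ + (n/σ²)x̄)/τ_n.
Here τ₀ = 1/33.8 = 0.029586 and τ_data = 20/42.5 = 0.470588, so τ_n = 0.500174.
Rearranging for μ₀: μ₀ = (μ_n·τ_n − τ_data·x̄)/τ₀ = (6.0020·0.500174 − 0.470588·6.7) / 0.029586 = -0.150895/0.029586 ≈ -5.1.

μ₀ = -5.1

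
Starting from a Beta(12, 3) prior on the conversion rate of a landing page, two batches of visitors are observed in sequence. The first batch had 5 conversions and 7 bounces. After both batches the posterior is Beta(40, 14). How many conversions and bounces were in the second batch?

Because Beta–binomial updating is additive in the counts, the combined data contributed (α_post−α_prior, β_post−β_prior) successes and failures.
Total across both batches: 40−12=28 conversions, 14−3=11 bounces.
Subtract the first batch: 28−5=23 conversions and 11−7=4 bounces.

23 conversions and 4 bounces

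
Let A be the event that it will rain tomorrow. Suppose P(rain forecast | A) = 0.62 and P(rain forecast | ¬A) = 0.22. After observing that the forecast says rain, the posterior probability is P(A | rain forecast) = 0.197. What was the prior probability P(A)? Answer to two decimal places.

Bayes' rule in odds form gives O(A|E) = O(A)·[P(E|A)/P(E|¬A)], hence O(A) = O(A|E)/LR.
Posterior odds = 0.197/(1−0.197) = 0.2453. LR = 0.62/0.22 = 2.8182.
Prior odds = 0.2453/2.8182 = 0.0870, so P(A) = 0.0870/(1+0.0870) ≈ 0.08.

P(A) = 0.08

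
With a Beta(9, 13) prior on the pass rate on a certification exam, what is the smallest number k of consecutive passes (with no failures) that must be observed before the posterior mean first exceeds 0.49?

k = 4

After k passes and 0 failures the posterior is Beta(9+k, 13), with mean (9+k)/(9+13+k).
Set (9+k)/(22+k) > 0.49 and solve: k > (0.49·22 − 9)/(1 − 0.49) = 3.490.
The smallest integer exceeding 3.490 is 4.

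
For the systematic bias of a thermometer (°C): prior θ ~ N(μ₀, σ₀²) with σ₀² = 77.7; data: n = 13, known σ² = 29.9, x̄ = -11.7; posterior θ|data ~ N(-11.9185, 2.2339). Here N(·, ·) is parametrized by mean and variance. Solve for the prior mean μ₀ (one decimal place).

The posterior mean is a precision-weighted average: μ_n = (τ₀μ₀ + τ_data·x̄)/(τ₀+τ_data), with τ₀=1/σ₀² and τ_data=n/σ².
Here τ₀ = 1/77.7 = 0.012870 and τ_data = 13/29.9 = 0.434783, so τ_n = 0.447653.
Rearranging for μ₀: μ₀ = (μ_n·τ_n − τ_data·x̄)/τ₀ = (-11.9185·0.447653 − 0.434783·-11.7) / 0.012870 = -0.248391/0.012870 ≈ -19.3.

μ₀ = -19.3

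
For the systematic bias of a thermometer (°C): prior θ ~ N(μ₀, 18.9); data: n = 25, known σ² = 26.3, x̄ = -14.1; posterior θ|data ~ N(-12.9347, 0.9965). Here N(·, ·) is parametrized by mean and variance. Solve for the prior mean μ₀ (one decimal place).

The posterior mean is a precision-weighted average: μ_n = (τ₀μ₀ + τ_data·x̄)/(τ₀+τ_data), with τ₀=1/σ₀² and τ_data=n/σ².
Here τ₀ = 1/18.9 = 0.052910 and τ_data = 25/26.3 = 0.950570, so τ_n = 1.003480.
Rearranging for μ₀: μ₀ = (μ_n·τ_n − τ_data·x̄)/τ₀ = (-12.9347·1.003480 − 0.950570·-14.1) / 0.052910 = 0.423324/0.052910 ≈ 8.0.

μ₀ = 8.0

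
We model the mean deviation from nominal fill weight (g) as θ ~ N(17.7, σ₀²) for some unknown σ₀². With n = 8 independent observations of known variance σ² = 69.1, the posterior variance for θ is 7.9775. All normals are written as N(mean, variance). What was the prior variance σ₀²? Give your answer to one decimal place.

σ₀² = 104.4

For the Normal–Normal model with known σ², precisions add: τ_n = τ₀ + n/σ².
So 1/σ₀² = 1/7.9775 − 8/69.1 = 0.125353 − 0.115774 = 0.009579.
Hence σ₀² = 1/0.009579 ≈ 104.4.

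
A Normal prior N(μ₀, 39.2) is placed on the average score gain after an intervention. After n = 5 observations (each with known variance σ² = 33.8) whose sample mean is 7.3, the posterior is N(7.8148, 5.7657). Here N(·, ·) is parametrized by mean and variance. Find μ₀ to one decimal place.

The posterior mean is a precision-weighted average: μ_n = (τ₀μ₀ + τ_data·x̄)/(τ₀+τ_data), with τ₀=1/σ₀² and τ_data=n/σ².
Here τ₀ = 1/39.2 = 0.025510 and τ_data = 5/33.8 = 0.147929, so τ_n = 0.173439.
Rearranging for μ₀: μ₀ = (μ_n·τ_n − τ_data·x̄)/τ₀ = (7.8148·0.173439 − 0.147929·7.3) / 0.025510 = 0.275509/0.025510 ≈ 10.8.

μ₀ = 10.8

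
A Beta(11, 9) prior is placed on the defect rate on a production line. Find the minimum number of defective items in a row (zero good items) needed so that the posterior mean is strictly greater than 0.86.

After k defective items and 0 good items the posterior is Beta(11+k, 9), with mean (11+k)/(11+9+k).
Set (11+k)/(20+k) > 0.86 and solve: k > (0.86·20 − 11)/(1 − 0.86) = 44.286.
The smallest integer exceeding 44.286 is 45, and checking k=45: (56)/(65) = 0.8615 > 0.86.

k = 45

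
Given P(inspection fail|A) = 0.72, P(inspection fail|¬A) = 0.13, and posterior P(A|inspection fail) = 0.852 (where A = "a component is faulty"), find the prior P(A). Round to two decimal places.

In odds form, posterior odds = prior odds × likelihood ratio, so prior odds = posterior odds ÷ LR.
Posterior odds = 0.852/(1−0.852) = 5.7568. LR = 0.72/0.13 = 5.5385.
Prior odds = 5.7568/5.5385 = 1.0394, so P(A) = 1.0394/(1+1.0394) ≈ 0.51.

P(A) = 0.51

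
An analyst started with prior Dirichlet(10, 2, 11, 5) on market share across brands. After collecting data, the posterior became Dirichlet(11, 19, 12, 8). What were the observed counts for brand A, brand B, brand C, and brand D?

For a Dirichlet(α) prior with multinomial counts c, the posterior is Dirichlet(α + c) componentwise.
Counts are posterior − prior componentwise: 11−10=1, 19−2=17, 12−11=1, 8−5=3.

counts (1, 17, 1, 3)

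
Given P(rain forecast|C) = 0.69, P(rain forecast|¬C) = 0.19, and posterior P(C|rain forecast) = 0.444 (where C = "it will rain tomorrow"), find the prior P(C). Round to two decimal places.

Bayes' rule in odds form gives O(C|E) = O(C)·[P(E|C)/P(E|¬C)], hence O(C) = O(C|E)/LR.
Posterior odds = 0.444/(1−0.444) = 0.7986. LR = 0.69/0.19 = 3.6316.
Prior odds = 0.7986/3.6316 = 0.2199, so P(C) = 0.2199/(1+0.2199) ≈ 0.18.

P(C) = 0.18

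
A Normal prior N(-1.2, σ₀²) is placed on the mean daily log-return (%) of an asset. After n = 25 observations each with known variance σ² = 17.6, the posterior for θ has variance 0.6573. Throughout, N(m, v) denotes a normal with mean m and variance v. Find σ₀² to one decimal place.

σ₀² = 9.9

Posterior precision equals prior precision plus data precision: 1/σ_n² = 1/σ₀² + n/σ².
So 1/σ₀² = 1/0.6573 − 25/17.6 = 1.521375 − 1.420455 = 0.100920.
Hence σ₀² = 1/0.100920 ≈ 9.9.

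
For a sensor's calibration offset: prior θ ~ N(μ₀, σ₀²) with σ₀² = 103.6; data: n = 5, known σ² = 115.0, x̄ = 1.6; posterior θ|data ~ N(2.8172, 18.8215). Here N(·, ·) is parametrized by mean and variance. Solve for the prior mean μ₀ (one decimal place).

μ₀ = 8.3

The posterior mean is a precision-weighted average: μ_n = (τ₀μ₀ + τ_data·x̄)/(τ₀+τ_data), with τ₀=1/σ₀² and τ_data=n/σ².
Here τ₀ = 1/103.6 = 0.009653 and τ_data = 5/115.0 = 0.043478, so τ_n = 0.053131.
Rearranging for μ₀: μ₀ = (μ_n·τ_n − τ_data·x̄)/τ₀ = (2.8172·0.053131 − 0.043478·1.6) / 0.009653 = 0.080116/0.009653 ≈ 8.3.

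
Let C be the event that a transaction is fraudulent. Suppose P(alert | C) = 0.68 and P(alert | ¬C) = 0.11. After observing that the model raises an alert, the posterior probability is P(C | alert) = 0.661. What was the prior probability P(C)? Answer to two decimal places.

Bayes' rule in odds form gives O(C|E) = O(C)·[P(E|C)/P(E|¬C)], hence O(C) = O(C|E)/LR.
Posterior odds = 0.661/(1−0.661) = 1.9499. LR = 0.68/0.11 = 6.1818.
Prior odds = 1.9499/6.1818 = 0.3154, so P(C) = 0.3154/(1+0.3154) ≈ 0.24.

P(C) = 0.24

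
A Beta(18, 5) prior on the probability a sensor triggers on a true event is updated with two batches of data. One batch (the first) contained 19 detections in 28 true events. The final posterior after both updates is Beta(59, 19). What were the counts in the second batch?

Sequential conjugate updates are equivalent to a single update on the pooled data, so total successes = posterior α − prior α and total failures = posterior β − prior β.
Total across both batches: 59−18=41 detections, 19−5=14 misses.
Subtract the first batch: 41−19=22 detections and 14−9=5 misses.

22 detections and 5 misses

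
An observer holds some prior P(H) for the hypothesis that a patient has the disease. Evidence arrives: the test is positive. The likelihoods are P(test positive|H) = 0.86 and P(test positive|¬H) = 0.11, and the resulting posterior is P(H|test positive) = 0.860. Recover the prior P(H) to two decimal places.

In odds form, posterior odds = prior odds × likelihood ratio, so prior odds = posterior odds ÷ LR.
Posterior odds = 0.860/(1−0.860) = 6.1429. LR = 0.86/0.11 = 7.8182.
Prior odds = 6.1429/7.8182 = 0.7857, so P(H) = 0.7857/(1+0.7857) ≈ 0.44.

P(H) = 0.44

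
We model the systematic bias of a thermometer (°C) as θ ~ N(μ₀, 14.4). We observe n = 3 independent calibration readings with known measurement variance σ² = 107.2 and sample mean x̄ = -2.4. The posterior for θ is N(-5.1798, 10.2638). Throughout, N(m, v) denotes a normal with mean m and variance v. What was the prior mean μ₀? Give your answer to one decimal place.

The posterior mean is a precision-weighted average: μ_n = (τ₀μ₀ + τ_data·x̄)/(τ₀+τ_data), with τ₀=1/σ₀² and τ_data=n/σ².
Here τ₀ = 1/14.4 = 0.069444 and τ_data = 3/107.2 = 0.027985, so τ_n = 0.097429.
Rearranging for μ₀: μ₀ = (μ_n·τ_n − τ_data·x̄)/τ₀ = (-5.1798·0.097429 − 0.027985·-2.4) / 0.069444 = -0.437499/0.069444 ≈ -6.3.

μ₀ = -6.3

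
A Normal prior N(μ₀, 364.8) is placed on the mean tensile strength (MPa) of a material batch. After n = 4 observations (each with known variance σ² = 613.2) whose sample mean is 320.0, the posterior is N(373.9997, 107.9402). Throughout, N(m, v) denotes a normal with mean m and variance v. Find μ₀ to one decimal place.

μ₀ = 502.5

With known observation variance, the Normal–Normal posterior has precision τ_n = τ₀ + n/σ² and mean μ_n = (τ₀μ₀ + (n/σ²)x̄)/τ_n.
Here τ₀ = 1/364.8 = 0.002741 and τ_data = 4/613.2 = 0.006523, so τ_n = 0.009264.
Rearranging for μ₀: μ₀ = (μ_n·τ_n − τ_data·x̄)/τ₀ = (373.9997·0.009264 − 0.006523·320.0) / 0.002741 = 1.377373/0.002741 ≈ 502.5.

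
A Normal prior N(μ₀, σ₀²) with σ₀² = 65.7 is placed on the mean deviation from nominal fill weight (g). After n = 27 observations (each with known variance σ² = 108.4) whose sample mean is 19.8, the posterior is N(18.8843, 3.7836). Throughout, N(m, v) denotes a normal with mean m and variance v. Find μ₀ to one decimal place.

μ₀ = 3.9

The posterior mean is a precision-weighted average: μ_n = (τ₀μ₀ + τ_data·x̄)/(τ₀+τ_data), with τ₀=1/σ₀² and τ_data=n/σ².
Here τ₀ = 1/65.7 = 0.015221 and τ_data = 27/108.4 = 0.249077, so τ_n = 0.264298.
Rearranging for μ₀: μ₀ = (μ_n·τ_n − τ_data·x̄)/τ₀ = (18.8843·0.264298 − 0.249077·19.8) / 0.015221 = 0.059358/0.015221 ≈ 3.9.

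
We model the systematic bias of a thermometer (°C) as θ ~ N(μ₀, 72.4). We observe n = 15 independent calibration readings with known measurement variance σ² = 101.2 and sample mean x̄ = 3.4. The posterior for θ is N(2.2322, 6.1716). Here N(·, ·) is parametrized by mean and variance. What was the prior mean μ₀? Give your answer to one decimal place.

μ₀ = -10.3

The posterior mean is a precision-weighted average: μ_n = (τ₀μ₀ + τ_data·x̄)/(τ₀+τ_data), with τ₀=1/σ₀² and τ_data=n/σ².
Here τ₀ = 1/72.4 = 0.013812 and τ_data = 15/101.2 = 0.148221, so τ_n = 0.162033.
Rearranging for μ₀: μ₀ = (μ_n·τ_n − τ_data·x̄)/τ₀ = (2.2322·0.162033 − 0.148221·3.4) / 0.013812 = -0.142261/0.013812 ≈ -10.3.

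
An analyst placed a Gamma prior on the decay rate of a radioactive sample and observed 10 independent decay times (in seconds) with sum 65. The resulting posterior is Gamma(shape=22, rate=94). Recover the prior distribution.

For an exponential likelihood with a Gamma(α, β) prior on the rate, n observations with total T give posterior Gamma(α+n, β+T).
So α = 22 − 10 = 12 and β = 94 − 65 = 29.

Gamma(shape=12, rate=29)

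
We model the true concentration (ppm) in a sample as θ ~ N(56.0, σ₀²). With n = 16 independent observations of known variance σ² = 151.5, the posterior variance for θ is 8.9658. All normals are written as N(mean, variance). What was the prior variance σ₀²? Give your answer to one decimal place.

Posterior precision equals prior precision plus data precision: 1/σ_n² = 1/σ₀² + n/σ².
So 1/σ₀² = 1/8.9658 − 16/151.5 = 0.111535 − 0.105611 = 0.005924.
Hence σ₀² = 1/0.005924 ≈ 168.8.

σ₀² = 168.8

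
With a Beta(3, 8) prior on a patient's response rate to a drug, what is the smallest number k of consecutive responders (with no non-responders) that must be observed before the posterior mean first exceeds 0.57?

k = 8

After k responders and 0 non-responders the posterior is Beta(3+k, 8), with mean (3+k)/(3+8+k).
Set (3+k)/(11+k) > 0.57 and solve: k > (0.57·11 − 3)/(1 − 0.57) = 7.605.
The smallest integer exceeding 7.605 is 8, and checking k=8: (11)/(19) = 0.5789 > 0.57.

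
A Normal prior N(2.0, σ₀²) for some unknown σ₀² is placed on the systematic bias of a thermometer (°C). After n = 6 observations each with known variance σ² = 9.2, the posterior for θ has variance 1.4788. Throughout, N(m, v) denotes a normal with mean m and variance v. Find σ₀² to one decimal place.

Posterior precision equals prior precision plus data precision: 1/σ_n² = 1/σ₀² + n/σ².
So 1/σ₀² = 1/1.4788 − 6/9.2 = 0.676224 − 0.652174 = 0.024050.
Hence σ₀² = 1/0.024050 ≈ 41.6.

σ₀² = 41.6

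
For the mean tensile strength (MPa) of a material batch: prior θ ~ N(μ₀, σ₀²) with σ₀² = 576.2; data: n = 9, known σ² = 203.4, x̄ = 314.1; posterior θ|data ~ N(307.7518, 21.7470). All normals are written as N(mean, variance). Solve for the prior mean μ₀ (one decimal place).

μ₀ = 145.9

With known observation variance, the Normal–Normal posterior has precision τ_n = τ₀ + n/σ² and mean μ_n = (τ₀μ₀ + (n/σ²)x̄)/τ_n.
Here τ₀ = 1/576.2 = 0.001736 and τ_data = 9/203.4 = 0.044248, so τ_n = 0.045984.
Rearranging for μ₀: μ₀ = (μ_n·τ_n − τ_data·x̄)/τ₀ = (307.7518·0.045984 − 0.044248·314.1) / 0.001736 = 0.253362/0.001736 ≈ 145.9.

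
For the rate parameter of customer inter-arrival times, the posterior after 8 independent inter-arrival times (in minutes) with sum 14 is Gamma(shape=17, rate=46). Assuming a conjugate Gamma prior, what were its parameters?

Gamma(shape=9, rate=32)

For an exponential likelihood with a Gamma(α, β) prior on the rate, n observations with total T give posterior Gamma(α+n, β+T).
So α = 17 − 8 = 9 and β = 46 − 14 = 32.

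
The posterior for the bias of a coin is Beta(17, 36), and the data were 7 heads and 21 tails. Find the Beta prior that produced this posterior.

Beta(10, 15)

Beta is conjugate to the binomial likelihood: posterior = Beta(α+s, β+f).
So α = 17 − 7 = 10 and β = 36 − 21 = 15.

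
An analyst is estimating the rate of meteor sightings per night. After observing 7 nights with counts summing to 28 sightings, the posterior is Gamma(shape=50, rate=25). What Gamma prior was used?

A Gamma(α, β) prior (rate parametrization) on a Poisson rate with n observations summing to S gives posterior Gamma(α+S, β+n).
So α = 50 − 28 = 22 and β = 25 − 7 = 18.

Gamma(shape=22, rate=18)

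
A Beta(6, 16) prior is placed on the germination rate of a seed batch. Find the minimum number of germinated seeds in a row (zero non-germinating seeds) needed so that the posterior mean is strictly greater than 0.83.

k = 73

After k germinated seeds and 0 non-germinating seeds the posterior is Beta(6+k, 16), with mean (6+k)/(6+16+k).
Set (6+k)/(22+k) > 0.83 and solve: k > (0.83·22 − 6)/(1 − 0.83) = 72.118.
The smallest integer exceeding 72.118 is 73.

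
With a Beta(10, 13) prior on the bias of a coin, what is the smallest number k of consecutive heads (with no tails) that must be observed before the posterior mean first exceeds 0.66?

k = 16

After k heads and 0 tails the posterior is Beta(10+k, 13), with mean (10+k)/(10+13+k).
Set (10+k)/(23+k) > 0.66 and solve: k > (0.66·23 − 10)/(1 − 0.66) = 15.235.
The smallest integer exceeding 15.235 is 16, and checking k=16: (26)/(39) = 0.6667 > 0.66.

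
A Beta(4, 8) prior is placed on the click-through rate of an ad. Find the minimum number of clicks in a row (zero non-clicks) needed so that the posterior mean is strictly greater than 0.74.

After k clicks and 0 non-clicks the posterior is Beta(4+k, 8), with mean (4+k)/(4+8+k).
Set (4+k)/(12+k) > 0.74 and solve: k > (0.74·12 − 4)/(1 − 0.74) = 18.769.
The smallest integer exceeding 18.769 is 19.

k = 19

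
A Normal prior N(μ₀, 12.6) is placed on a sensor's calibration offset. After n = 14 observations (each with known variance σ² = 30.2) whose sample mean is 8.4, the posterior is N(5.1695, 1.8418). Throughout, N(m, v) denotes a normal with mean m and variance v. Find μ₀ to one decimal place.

μ₀ = -13.7

The posterior mean is a precision-weighted average: μ_n = (τ₀μ₀ + τ_data·x̄)/(τ₀+τ_data), with τ₀=1/σ₀² and τ_data=n/σ².
Here τ₀ = 1/12.6 = 0.079365 and τ_data = 14/30.2 = 0.463576, so τ_n = 0.542941.
Rearranging for μ₀: μ₀ = (μ_n·τ_n − τ_data·x̄)/τ₀ = (5.1695·0.542941 − 0.463576·8.4) / 0.079365 = -1.087305/0.079365 ≈ -13.7.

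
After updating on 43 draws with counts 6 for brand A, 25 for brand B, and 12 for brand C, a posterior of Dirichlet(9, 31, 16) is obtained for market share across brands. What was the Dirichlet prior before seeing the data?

Dirichlet(3, 6, 4)

For a Dirichlet(α) prior with multinomial counts c, the posterior is Dirichlet(α + c) componentwise.
Subtract each count from the matching posterior parameter: 9−6=3, 31−25=6, 16−12=4.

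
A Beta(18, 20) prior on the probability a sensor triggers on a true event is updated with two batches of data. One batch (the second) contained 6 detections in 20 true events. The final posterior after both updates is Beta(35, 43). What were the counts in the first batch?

11 detections and 9 misses

Sequential conjugate updates are equivalent to a single update on the pooled data, so total successes = posterior α − prior α and total failures = posterior β − prior β.
Total across both batches: 35−18=17 detections, 43−20=23 misses.
Subtract the second batch: 17−6=11 detections and 23−14=9 misses.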